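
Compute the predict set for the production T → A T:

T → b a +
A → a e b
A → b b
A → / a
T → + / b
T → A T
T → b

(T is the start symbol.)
PREDICT(T → A T) = (FIRST(RHS) \ {ε}) ∪ (FOLLOW(T) if ε ∈ FIRST(RHS), i.e. RHS ⇒* ε)
FIRST(A) = { '/', 'a', 'b' }
FIRST(A T) = { '/', 'a', 'b' }
ε ∉ FIRST(A T), so FOLLOW(T) is not added.
PREDICT(T → A T) = { '/', 'a', 'b' }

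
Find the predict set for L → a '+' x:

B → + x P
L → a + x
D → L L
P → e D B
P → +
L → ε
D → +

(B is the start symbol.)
PREDICT(L → a '+' x) = (FIRST(RHS) \ {ε}) ∪ (FOLLOW(L) if ε ∈ FIRST(RHS), i.e. RHS ⇒* ε)
FIRST(a '+' x) = { 'a' }
ε ∉ FIRST(a '+' x), so FOLLOW(L) is not added.
PREDICT(L → a '+' x) = { 'a' }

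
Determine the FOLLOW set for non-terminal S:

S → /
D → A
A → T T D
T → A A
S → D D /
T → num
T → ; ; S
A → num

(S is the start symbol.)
S is the start symbol, so $ ∈ FOLLOW(S).
In T → ; ; S: S is at the end, add FOLLOW(T)

The FOLLOW sets referred to above (computed the same way, to a fixed point):
  FOLLOW(T) = { ';', 'num' }

Taking the union: FOLLOW(S) = { $, ';', 'num' }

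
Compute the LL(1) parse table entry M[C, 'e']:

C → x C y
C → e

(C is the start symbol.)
To find M[C, 'e'], we find productions for C where 'e' is in the predict set (PREDICT(N → α) = (FIRST(α) \ {ε}) ∪ (FOLLOW(N) if α ⇒* ε)).

C → x C y: PREDICT = { 'x' }
C → e: PREDICT = { 'e' }
  'e' is in predict set, so this production goes in M[C, 'e']

M[C, 'e'] = C → e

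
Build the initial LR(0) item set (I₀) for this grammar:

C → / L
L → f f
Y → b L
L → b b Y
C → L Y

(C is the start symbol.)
First, augment the grammar with C' → C
I₀ = CLOSURE({ [C' → . C] }):
  [C' → . C] has the dot before C: add [C → . / L], [C → . L Y]
  [C → . L Y] has the dot before L: add [L → . f f], [L → . b b Y]
No further items can be added.

I₀ = { [C → . / L], [C → . L Y], [C' → . C], [L → . b b Y], [L → . f f] }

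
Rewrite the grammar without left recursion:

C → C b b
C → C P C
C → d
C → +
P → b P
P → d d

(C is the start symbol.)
C is directly left-recursive. The standard transformation for
  A → A α₁ | ... | A α_m | β₁ | ... | β_n
is
  A  → β₁ A' | ... | β_n A'
  A' → α₁ A' | ... | α_m A' | ε

C → d becomes C → d C'
C → + becomes C → + C'
C → C b b becomes C' → b b C'
C → C P C becomes C' → P C C'
Add C' → ε

Productions for other non-terminals are unchanged:
  P → b P
  P → d d

Resulting grammar:
C → d C'
C → + C'
C' → b b C'
C' → P C C'
C' → ε
P → b P
P → d d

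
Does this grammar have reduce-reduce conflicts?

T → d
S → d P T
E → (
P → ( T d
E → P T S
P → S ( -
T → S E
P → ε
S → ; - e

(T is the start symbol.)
Yes — I4: [P → .] vs [T → d .]

A reduce-reduce conflict occurs when an LR(0) state has two complete items [A → α .] and [B → β .] — both call for a reduction, and with no lookahead the parser cannot choose between them.

Augment with T' → T and build the canonical LR(0) collection (I0 = CLOSURE({[T' → . T]}), then GOTO on every symbol after a dot until no new states appear). It has 21 states:
  I0: { [S → . ; - e], [S → . d P T], [T → . S E], [T → . d], [T' → . T] }  — shift
  I1: { [S → ; . - e] }  — shift
  I2: { [E → . (], [E → . P T S], [P → . ( T d], [P → . S ( -], [P → .], [S → . ; - e], [S → . d P T], [T → S . E] }  — shift, reduce
  I3: { [T' → T .] }  — accept
  I4: { [P → . ( T d], [P → . S ( -], [P → .], [S → . ; - e], [S → . d P T], [S → d . P T], [T → d .] }  — shift, 2 reduces
  I5: { [P → ( . T d], [S → . ; - e], [S → . d P T], [T → . S E], [T → . d] }  — shift
  I6: { [S → . ; - e], [S → . d P T], [S → d P . T], [T → . S E], [T → . d] }  — shift
  I7: { [P → S . ( -] }  — shift
  I8: { [P → . ( T d], [P → . S ( -], [P → .], [S → . ; - e], [S → . d P T], [S → d . P T] }  — shift, reduce
  I9: { [P → S ( . -] }  — shift
  I10: { [P → S ( - .] }  — reduce
  I11: { [S → d P T .] }  — reduce
  I12: { [P → ( T . d] }  — shift
  I13: { [P → ( T d .] }  — reduce
  I14: { [E → ( .], [P → ( . T d], [S → . ; - e], [S → . d P T], [T → . S E], [T → . d] }  — shift, reduce
  I15: { [T → S E .] }  — reduce
  I16: { [E → P . T S], [S → . ; - e], [S → . d P T], [T → . S E], [T → . d] }  — shift
  I17: { [E → P T . S], [S → . ; - e], [S → . d P T] }  — shift
  I18: { [E → P T S .] }  — reduce
  I19: { [S → ; - . e] }  — shift
  I20: { [S → ; - e .] }  — reduce

I4 contains complete items [P → .], [T → d .] — reduce-reduce conflict.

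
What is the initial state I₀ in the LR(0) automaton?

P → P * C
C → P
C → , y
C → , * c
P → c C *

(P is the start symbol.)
First, augment the grammar with P' → P
I₀ = CLOSURE({ [P' → . P] }):
  [P' → . P] has the dot before P: add [P → . P * C], [P → . c C *]
No further items can be added.

I₀ = { [P → . P * C], [P → . c C *], [P' → . P] }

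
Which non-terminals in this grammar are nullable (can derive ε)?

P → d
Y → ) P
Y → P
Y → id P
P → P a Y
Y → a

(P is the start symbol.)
There are no ε-productions, so no non-terminal can derive ε.
No non-terminals are nullable.

Answer: None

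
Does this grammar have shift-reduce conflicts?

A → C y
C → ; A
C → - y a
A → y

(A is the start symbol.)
No shift-reduce conflicts

A shift-reduce conflict occurs when an LR(0) state has both:
  - a complete (reduce) item [A → α .] (dot at the end), and
  - a shift item [B → β . c γ] (dot before a terminal).

Augment with A' → A and build the canonical LR(0) collection (I0 = CLOSURE({[A' → . A]}), then GOTO on every symbol after a dot until no new states appear). It has 10 states:
  I0: { [A → . C y], [A → . y], [A' → . A], [C → . - y a], [C → . ; A] }  — shift
  I1: { [C → - . y a] }  — shift
  I2: { [A → . C y], [A → . y], [C → . - y a], [C → . ; A], [C → ; . A] }  — shift
  I3: { [A' → A .] }  — accept
  I4: { [A → C . y] }  — shift
  I5: { [A → y .] }  — reduce
  I6: { [A → C y .] }  — reduce
  I7: { [C → ; A .] }  — reduce
  I8: { [C → - y . a] }  — shift
  I9: { [C → - y a .] }  — reduce

No state contains both a complete item and a shift item.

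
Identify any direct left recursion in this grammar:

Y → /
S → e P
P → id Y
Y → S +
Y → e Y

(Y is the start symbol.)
Y → /: starts with '/'
S → e P: starts with e
P → id Y: starts with id
Y → S +: starts with S
Y → e Y: starts with e

No direct left recursion found.

Answer: No direct left recursion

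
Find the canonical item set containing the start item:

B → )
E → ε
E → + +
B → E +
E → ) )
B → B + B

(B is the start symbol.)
First, augment the grammar with B' → B
I₀ = CLOSURE({ [B' → . B] }):
  [B' → . B] has the dot before B: add [B → . )], [B → . E +], [B → . B + B]
  [B → . E +] has the dot before E: add [E → .], [E → . + +], [E → . ) )]
No further items can be added.

I₀ = { [B → . )], [B → . B + B], [B → . E +], [B' → . B], [E → . ) )], [E → . + +], [E → .] }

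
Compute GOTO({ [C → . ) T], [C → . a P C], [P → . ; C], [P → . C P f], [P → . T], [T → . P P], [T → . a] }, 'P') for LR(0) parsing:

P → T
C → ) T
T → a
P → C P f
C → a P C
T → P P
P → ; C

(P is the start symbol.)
GOTO(I, 'P') = CLOSURE({ [A → αX.β] : [A → α.Xβ] ∈ I, X = 'P' })

Items with dot before 'P', with the dot advanced:
  [T → . P P] → [T → P . P]
Closure of the advanced items:
  [T → P . P] has the dot before P: add [P → . T], [P → . C P f], [P → . ; C]
  [P → . T] has the dot before T: add [T → . a], [T → . P P]
  [P → . C P f] has the dot before C: add [C → . ) T], [C → . a P C]

GOTO = { [C → . ) T], [C → . a P C], [P → . ; C], [P → . C P f], [P → . T], [T → . P P], [T → . a], [T → P . P] }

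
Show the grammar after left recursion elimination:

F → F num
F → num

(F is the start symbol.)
F is directly left-recursive. The standard transformation for
  A → A α₁ | ... | A α_m | β₁ | ... | β_n
is
  A  → β₁ A' | ... | β_n A'
  A' → α₁ A' | ... | α_m A' | ε

F → num becomes F → num F'
F → F num becomes F' → num F'
Add F' → ε

Resulting grammar:
F → num F'
F' → num F'
F' → ε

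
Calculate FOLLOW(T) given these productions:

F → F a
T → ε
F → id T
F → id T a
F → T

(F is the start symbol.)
To compute FOLLOW(T), find every occurrence of T on a right-hand side N → α T β: add FIRST(β) \ {ε}, and if β is empty or nullable also add FOLLOW(N). Iterate to a fixed point.

In F → id T: T is at the end, add FOLLOW(F)
In F → id T a: T is followed by a, add FIRST(a) \ {ε} = { 'a' }
In F → T: T is at the end, add FOLLOW(F)

The FOLLOW sets referred to above (computed the same way, to a fixed point):
  FOLLOW(F) = { $, 'a' }

Taking the union: FOLLOW(T) = { $, 'a' }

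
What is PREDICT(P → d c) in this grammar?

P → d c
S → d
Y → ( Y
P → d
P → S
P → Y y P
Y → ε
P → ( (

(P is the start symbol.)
PREDICT(P → d c) = (FIRST(RHS) \ {ε}) ∪ (FOLLOW(P) if ε ∈ FIRST(RHS), i.e. RHS ⇒* ε)
FIRST(d c) = { 'd' }
ε ∉ FIRST(d c), so FOLLOW(P) is not added.
PREDICT(P → d c) = { 'd' }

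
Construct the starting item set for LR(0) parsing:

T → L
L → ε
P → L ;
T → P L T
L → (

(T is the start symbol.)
{ [L → . (], [L → .], [P → . L ;], [T → . L], [T → . P L T], [T' → . T] }

First, augment the grammar with T' → T
I₀ = CLOSURE({ [T' → . T] }):
  [T' → . T] has the dot before T: add [T → . L], [T → . P L T]
  [T → . L] has the dot before L: add [L → .], [L → . (]
  [T → . P L T] has the dot before P: add [P → . L ;]
No further items can be added.

I₀ = { [L → . (], [L → .], [P → . L ;], [T → . L], [T → . P L T], [T' → . T] }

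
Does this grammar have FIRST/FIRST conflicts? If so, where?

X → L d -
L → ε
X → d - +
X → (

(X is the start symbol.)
Yes. X → L d '-' / X → d '-' '+' on { 'd' }

A FIRST/FIRST conflict occurs when two productions N → α and N → β for the same non-terminal have FIRST(α) ∩ FIRST(β) ≠ ∅ (with ε ∈ FIRST of a nullable right-hand side, so two nullable alternatives also conflict).

FIRST sets of the non-terminals at (or reachable through a nullable prefix from) the front of some alternative:
  FIRST(L) = { ε }

Productions for X:
  X → L d -: FIRST = { 'd' }
  X → d - +: FIRST = { 'd' }
  X → (: FIRST = { '(' }
L has only one production, so no FIRST/FIRST conflict is possible there.

Conflict for X: X → L d - and X → d - +
  Overlap: { 'd' }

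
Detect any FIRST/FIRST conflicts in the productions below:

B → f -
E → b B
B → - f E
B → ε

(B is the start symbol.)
No FIRST/FIRST conflicts.

A FIRST/FIRST conflict occurs when two productions N → α and N → β for the same non-terminal have FIRST(α) ∩ FIRST(β) ≠ ∅ (with ε ∈ FIRST of a nullable right-hand side, so two nullable alternatives also conflict).

Productions for B:
  B → f -: FIRST = { 'f' }
  B → - f E: FIRST = { '-' }
  B → ε: FIRST = { ε }
E has only one production, so no FIRST/FIRST conflict is possible there.

All alternatives of each non-terminal have pairwise disjoint FIRST sets.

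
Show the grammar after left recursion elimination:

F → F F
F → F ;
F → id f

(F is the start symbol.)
F is directly left-recursive. The standard transformation for
  A → A α₁ | ... | A α_m | β₁ | ... | β_n
is
  A  → β₁ A' | ... | β_n A'
  A' → α₁ A' | ... | α_m A' | ε

F → id f becomes F → id f F'
F → F F becomes F' → F F'
F → F ; becomes F' → ; F'
Add F' → ε

Resulting grammar:
F → id f F'
F' → F F'
F' → ; F'
F' → ε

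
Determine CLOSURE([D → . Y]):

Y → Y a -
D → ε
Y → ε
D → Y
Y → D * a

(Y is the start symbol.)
To compute CLOSURE, for each item [A → α.Bβ] where B is a non-terminal, add [B → .γ] for all productions B → γ; repeat for the newly added items until nothing changes.

Start with: [D → . Y]
  [D → . Y] has the dot before Y: add [Y → . Y a -], [Y → .], [Y → . D * a]
  [Y → . D * a] has the dot before D: add [D → .]
No further items can be added.

CLOSURE = { [D → . Y], [D → .], [Y → . D * a], [Y → . Y a -], [Y → .] }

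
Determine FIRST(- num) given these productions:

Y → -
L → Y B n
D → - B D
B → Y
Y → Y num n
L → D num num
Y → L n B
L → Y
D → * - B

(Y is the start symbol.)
{ '-' }

To compute FIRST(- num), process the symbols left to right:
Symbol - is a terminal. Add '-' and stop.
FIRST(- num) = { '-' }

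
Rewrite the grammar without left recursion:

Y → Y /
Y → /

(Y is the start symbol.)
Y → / Y'
Y' → / Y'
Y' → ε

Y is directly left-recursive. The standard transformation for
  A → A α₁ | ... | A α_m | β₁ | ... | β_n
is
  A  → β₁ A' | ... | β_n A'
  A' → α₁ A' | ... | α_m A' | ε

Y → / becomes Y → / Y'
Y → Y / becomes Y' → / Y'
Add Y' → ε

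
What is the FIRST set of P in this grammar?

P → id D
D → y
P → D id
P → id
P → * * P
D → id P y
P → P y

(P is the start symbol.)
To compute FIRST(P), examine every production with P on the left-hand side, reading each right-hand side left to right until a non-nullable symbol is reached.

FIRST sets of the other non-terminals involved (by the same procedure, iterated to a fixed point):
  FIRST(D) = { 'id', 'y' }

From P → id D:
  - id is a terminal: add 'id' and stop
From P → D id:
  - D is a non-terminal: add FIRST(D) \ {ε} = { 'id', 'y' }
    D is not nullable, so stop
From P → id:
  - id is a terminal: add 'id' and stop
From P → * * P:
  - '*' is a terminal: add '*' and stop
From P → P y:
  - P is the symbol being defined: contributes nothing new
    P is not nullable, so stop

Collecting: FIRST(P) = { '*', 'id', 'y' }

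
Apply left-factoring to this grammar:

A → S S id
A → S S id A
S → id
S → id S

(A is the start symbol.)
Left-factoring transforms A → αβ₁ | αβ₂ into A → αA' and A' → β₁ | β₂
(α is the longest common prefix among the alternatives). Repeat until
no nonterminal has two alternatives with a common prefix.

Round 1: A has alternatives sharing prefix 'S S id'. Introduce A': A → S S id A'
  Add: A' → ε
  Add: A' → A

Round 2: S has alternatives sharing prefix 'id'. Introduce S': S → id S'
  Add: S' → ε
  Add: S' → S

No remaining common prefixes — done.

Resulting grammar:
A → S S id A'
A' → ε
A' → A
S → id S'
S' → ε
S' → S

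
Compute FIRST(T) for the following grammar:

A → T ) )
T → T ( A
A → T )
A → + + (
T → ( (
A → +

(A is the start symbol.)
To compute FIRST(T), examine every production with T on the left-hand side, reading each right-hand side left to right until a non-nullable symbol is reached.

From T → T ( A:
  - T is the symbol being defined: contributes nothing new
    T is not nullable, so stop
From T → ( (:
  - '(' is a terminal: add '(' and stop

Collecting: FIRST(T) = { '(' }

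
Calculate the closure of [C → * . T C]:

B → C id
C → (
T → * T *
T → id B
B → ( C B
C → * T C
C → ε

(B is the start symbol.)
To compute CLOSURE, for each item [A → α.Bβ] where B is a non-terminal, add [B → .γ] for all productions B → γ; repeat for the newly added items until nothing changes.

Start with: [C → * . T C]
  [C → * . T C] has the dot before T: add [T → . * T *], [T → . id B]
No further items can be added.

CLOSURE = { [C → * . T C], [T → . * T *], [T → . id B] }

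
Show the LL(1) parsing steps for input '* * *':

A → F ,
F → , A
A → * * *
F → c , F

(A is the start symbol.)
Stack is shown with the top on the left.

Stack    Input    Action
------------------------
A $      * * * $  output A → * * *
* * * $  * * * $  match '*'
* * $    * * $    match '*'
* $      * $      match '*'
$        $        accept

The string is accepted.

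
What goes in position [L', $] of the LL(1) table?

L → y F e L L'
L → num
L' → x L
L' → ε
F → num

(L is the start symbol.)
L' → ε

To find M[L', $], we find productions for L' where $ is in the predict set (PREDICT(N → α) = (FIRST(α) \ {ε}) ∪ (FOLLOW(N) if α ⇒* ε)).

Relevant sets:
  FOLLOW(L') = { $, 'x' }

L' → x L: PREDICT = { 'x' }
L' → ε: PREDICT = { $, 'x' }
  $ is in predict set, so this production goes in M[L', $]

M[L', $] = L' → ε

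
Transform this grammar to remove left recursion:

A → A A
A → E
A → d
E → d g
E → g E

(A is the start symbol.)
A → E A'
A → d A'
A' → A A'
A' → ε
E → d g
E → g E

A is directly left-recursive. The standard transformation for
  A → A α₁ | ... | A α_m | β₁ | ... | β_n
is
  A  → β₁ A' | ... | β_n A'
  A' → α₁ A' | ... | α_m A' | ε

A → E becomes A → E A'
A → d becomes A → d A'
A → A A becomes A' → A A'
Add A' → ε

Productions for other non-terminals are unchanged:
  E → d g
  E → g E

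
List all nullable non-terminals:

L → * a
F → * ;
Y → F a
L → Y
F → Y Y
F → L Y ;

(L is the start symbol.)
None

There are no ε-productions, so no non-terminal can derive ε.
No non-terminals are nullable.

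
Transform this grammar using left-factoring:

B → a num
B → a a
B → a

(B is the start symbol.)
Left-factoring transforms A → αβ₁ | αβ₂ into A → αA' and A' → β₁ | β₂
(α is the longest common prefix among the alternatives). Repeat until
no nonterminal has two alternatives with a common prefix.

Round 1: B has alternatives sharing prefix 'a'. Introduce B': B → a B'
  Add: B' → num
  Add: B' → a
  Add: B' → ε

No remaining common prefixes — done.

Resulting grammar:
B → a B'
B' → num
B' → a
B' → ε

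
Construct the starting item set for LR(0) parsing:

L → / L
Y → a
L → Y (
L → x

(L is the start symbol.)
First, augment the grammar with L' → L
I₀ = CLOSURE({ [L' → . L] }):
  [L' → . L] has the dot before L: add [L → . / L], [L → . Y (], [L → . x]
  [L → . Y (] has the dot before Y: add [Y → . a]
No further items can be added.

I₀ = { [L → . / L], [L → . Y (], [L → . x], [L' → . L], [Y → . a] }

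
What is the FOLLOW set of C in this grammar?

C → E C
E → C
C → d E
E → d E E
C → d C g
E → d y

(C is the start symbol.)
{ $, 'd', 'g' }

To compute FOLLOW(C), find every occurrence of C on a right-hand side N → α C β: add FIRST(β) \ {ε}, and if β is empty or nullable also add FOLLOW(N). Iterate to a fixed point.

C is the start symbol, so $ ∈ FOLLOW(C).
In C → E C: C is at the end; this adds FOLLOW(C) to itself — nothing new
In E → C: C is at the end, add FOLLOW(E)
In C → d C g: C is followed by g, add FIRST(g) \ {ε} = { 'g' }

The FOLLOW sets referred to above (computed the same way, to a fixed point):
  FOLLOW(E) = { $, 'd', 'g' }

Taking the union: FOLLOW(C) = { $, 'd', 'g' }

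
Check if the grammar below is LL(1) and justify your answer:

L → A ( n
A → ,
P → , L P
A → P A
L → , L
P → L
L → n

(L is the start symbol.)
A grammar is LL(1) if for each non-terminal N with multiple productions, the predict sets of those productions are pairwise disjoint, where PREDICT(N → α) = (FIRST(α) \ {ε}) ∪ (FOLLOW(N) if α ⇒* ε).

Relevant sets:
  FIRST(A) = { ',', 'n' }
  FIRST(P) = { ',', 'n' }
  FIRST(L) = { ',', 'n' }

For L:
  PREDICT(L → A '(' n) = { ',', 'n' }
  PREDICT(L → ',' L) = { ',' }
  PREDICT(L → n) = { 'n' }
For A:
  PREDICT(A → ',') = { ',' }
  PREDICT(A → P A) = { ',', 'n' }
For P:
  PREDICT(P → ',' L P) = { ',' }
  PREDICT(P → L) = { ',', 'n' }

Conflict found: Predict set conflict for L: { ',' }
The grammar is NOT LL(1).

Answer: No. Predict set conflict for L: { ',' }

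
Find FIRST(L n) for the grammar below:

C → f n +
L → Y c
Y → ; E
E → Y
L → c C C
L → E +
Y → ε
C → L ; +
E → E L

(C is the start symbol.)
{ '+', ';', 'c' }

FIRST sets of the non-terminals involved (from the grammar, by fixed-point iteration):
  FIRST(L) = { '+', ';', 'c' }

To compute FIRST(L n), process the symbols left to right:
Symbol L is a non-terminal. Add FIRST(L) \ {ε} = { '+', ';', 'c' }
L is not nullable (ε ∉ FIRST(L)), so stop here.
FIRST(L n) = { '+', ';', 'c' }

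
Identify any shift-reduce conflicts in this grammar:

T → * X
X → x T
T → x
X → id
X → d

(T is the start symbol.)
No shift-reduce conflicts

A shift-reduce conflict occurs when an LR(0) state has both:
  - a complete (reduce) item [A → α .] (dot at the end), and
  - a shift item [B → β . c γ] (dot before a terminal).

Augment with T' → T and build the canonical LR(0) collection (I0 = CLOSURE({[T' → . T]}), then GOTO on every symbol after a dot until no new states appear). It has 9 states:
  I0: { [T → . * X], [T → . x], [T' → . T] }  — shift
  I1: { [T → * . X], [X → . d], [X → . id], [X → . x T] }  — shift
  I2: { [T' → T .] }  — accept
  I3: { [T → x .] }  — reduce
  I4: { [T → * X .] }  — reduce
  I5: { [X → d .] }  — reduce
  I6: { [X → id .] }  — reduce
  I7: { [T → . * X], [T → . x], [X → x . T] }  — shift
  I8: { [X → x T .] }  — reduce

No state contains both a complete item and a shift item.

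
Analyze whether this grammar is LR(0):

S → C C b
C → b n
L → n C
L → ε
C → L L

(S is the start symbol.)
No. Shift-reduce conflict between [L → .] and [C → . b n]

A grammar is LR(0) if no state in the canonical LR(0) collection has:
  - both a shift item (dot before a terminal) and a complete item (shift-reduce conflict), or
  - two or more complete items (reduce-reduce conflict; the accept item [S' → S .] counts as a complete item here).

Augment with S' → S and build the canonical LR(0) collection (I0 = CLOSURE({[S' → . S]}), then GOTO on every symbol after a dot until no new states appear). It has 11 states:
  I0: { [C → . L L], [C → . b n], [L → . n C], [L → .], [S → . C C b], [S' → . S] }  — shift, reduce
  I1: { [C → . L L], [C → . b n], [L → . n C], [L → .], [S → C . C b] }  — shift, reduce
  I2: { [C → L . L], [L → . n C], [L → .] }  — shift, reduce
  I3: { [S' → S .] }  — accept
  I4: { [C → b . n] }  — shift
  I5: { [C → . L L], [C → . b n], [L → . n C], [L → .], [L → n . C] }  — shift, reduce
  I6: { [L → n C .] }  — reduce
  I7: { [C → b n .] }  — reduce
  I8: { [C → L L .] }  — reduce
  I9: { [S → C C . b] }  — shift
  I10: { [S → C C b .] }  — reduce

Conflict in state I0:
  Shift-reduce conflict between [L → .] and [C → . b n]
So the grammar is NOT LR(0).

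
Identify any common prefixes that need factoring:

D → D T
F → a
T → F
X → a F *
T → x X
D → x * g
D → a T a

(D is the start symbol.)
No, left-factoring is not needed

Left-factoring is needed when two productions for the same non-terminal
share a common prefix on the right-hand side.

Productions for D:
  D → D T
  D → x * g
  D → a T a
Productions for T:
  T → F
  T → x X

No common prefixes found.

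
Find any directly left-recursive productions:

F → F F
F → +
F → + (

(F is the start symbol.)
Direct left recursion occurs when N → N α for some non-terminal N (the right-hand side begins with the left-hand side itself).

F → F F: LEFT RECURSIVE (starts with F)
F → +: starts with '+'
F → + (: starts with '+'

The grammar has direct left recursion on: F.

Answer: Yes, F is left-recursive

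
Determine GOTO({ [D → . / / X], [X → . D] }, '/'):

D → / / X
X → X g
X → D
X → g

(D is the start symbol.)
GOTO(I, '/') = CLOSURE({ [A → αX.β] : [A → α.Xβ] ∈ I, X = '/' })

Items with dot before '/', with the dot advanced:
  [D → . / / X] → [D → / . / X]
Closure adds nothing (no advanced item has the dot before a non-terminal).

GOTO = { [D → / . / X] }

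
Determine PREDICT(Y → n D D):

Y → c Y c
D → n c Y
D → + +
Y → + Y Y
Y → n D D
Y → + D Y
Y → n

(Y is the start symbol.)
{ 'n' }

PREDICT(Y → n D D) = (FIRST(RHS) \ {ε}) ∪ (FOLLOW(Y) if ε ∈ FIRST(RHS), i.e. RHS ⇒* ε)
FIRST(n D D) = { 'n' }
ε ∉ FIRST(n D D), so FOLLOW(Y) is not added.
PREDICT(Y → n D D) = { 'n' }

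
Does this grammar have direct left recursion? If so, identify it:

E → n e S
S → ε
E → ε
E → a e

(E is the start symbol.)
E → n e S: starts with n
S → ε: starts with ε
E → ε: starts with ε
E → a e: starts with a

No direct left recursion found.

Answer: No direct left recursion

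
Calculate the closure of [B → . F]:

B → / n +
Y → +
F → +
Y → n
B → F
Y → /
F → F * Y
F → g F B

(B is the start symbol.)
{ [B → . F], [F → . +], [F → . F * Y], [F → . g F B] }

Start with: [B → . F]
  [B → . F] has the dot before F: add [F → . +], [F → . F * Y], [F → . g F B]
No further items can be added.

CLOSURE = { [B → . F], [F → . +], [F → . F * Y], [F → . g F B] }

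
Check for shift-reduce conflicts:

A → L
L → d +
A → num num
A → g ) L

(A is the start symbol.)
No shift-reduce conflicts

Augment with A' → A and build the canonical LR(0) collection (I0 = CLOSURE({[A' → . A]}), then GOTO on every symbol after a dot until no new states appear). It has 10 states:
  I0: { [A → . L], [A → . g ) L], [A → . num num], [A' → . A], [L → . d +] }  — shift
  I1: { [A' → A .] }  — accept
  I2: { [A → L .] }  — reduce
  I3: { [L → d . +] }  — shift
  I4: { [A → g . ) L] }  — shift
  I5: { [A → num . num] }  — shift
  I6: { [A → num num .] }  — reduce
  I7: { [A → g ) . L], [L → . d +] }  — shift
  I8: { [A → g ) L .] }  — reduce
  I9: { [L → d + .] }  — reduce

No state contains both a complete item and a shift item.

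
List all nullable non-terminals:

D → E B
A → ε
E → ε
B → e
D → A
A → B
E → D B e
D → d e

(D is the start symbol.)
A non-terminal is nullable if it can derive ε (the empty string): either it has an ε-production, or it has a production whose right-hand side consists entirely of nullable non-terminals.

ε-productions: A → ε, E → ε
So A, E are immediately nullable.
D → A: every symbol on the right is nullable, so D is nullable too.
No further non-terminal can be added: every production for the remaining non-terminals contains a terminal or a non-nullable non-terminal.
Nullable = { 'A', 'D', 'E' }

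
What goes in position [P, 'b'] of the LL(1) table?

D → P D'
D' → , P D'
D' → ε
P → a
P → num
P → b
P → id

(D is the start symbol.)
P → b

To find M[P, 'b'], we find productions for P where 'b' is in the predict set (PREDICT(N → α) = (FIRST(α) \ {ε}) ∪ (FOLLOW(N) if α ⇒* ε)).

P → a: PREDICT = { 'a' }
P → num: PREDICT = { 'num' }
P → b: PREDICT = { 'b' }
  'b' is in predict set, so this production goes in M[P, 'b']
P → id: PREDICT = { 'id' }

M[P, 'b'] = P → b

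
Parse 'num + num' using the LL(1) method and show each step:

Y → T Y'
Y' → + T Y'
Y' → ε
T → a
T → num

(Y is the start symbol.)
LL(1) parsing maintains a stack (initially the start symbol over $) and the input. At each step: if the stack top is a terminal, match it against the current input token; if it is a non-terminal N, replace it with the RHS of M[N, lookahead] (the unique production whose predict set contains the lookahead).

Stack is shown with the top on the left.

Stack     Input        Action
-----------------------------
Y $       num + num $  output Y → T Y'
T Y' $    num + num $  output T → num
num Y' $  num + num $  match 'num'
Y' $      + num $      output Y' → + T Y'
+ T Y' $  + num $      match '+'
T Y' $    num $        output T → num
num Y' $  num $        match 'num'
Y' $      $            output Y' → ε
$         $            accept

The string is accepted.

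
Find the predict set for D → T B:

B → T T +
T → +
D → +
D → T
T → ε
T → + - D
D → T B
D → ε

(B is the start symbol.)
PREDICT(D → T B) = (FIRST(RHS) \ {ε}) ∪ (FOLLOW(D) if ε ∈ FIRST(RHS), i.e. RHS ⇒* ε)
FIRST(T) = { '+', ε }
FIRST(B) = { '+' }
FIRST(T B) = { '+' }
ε ∉ FIRST(T B), so FOLLOW(D) is not added.
PREDICT(D → T B) = { '+' }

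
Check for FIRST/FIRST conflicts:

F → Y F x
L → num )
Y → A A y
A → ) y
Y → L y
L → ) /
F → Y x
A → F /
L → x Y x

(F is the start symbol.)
Yes. F → Y F x / F → Y x on { ')', 'num', 'x' }; Y → A A y / Y → L y on { ')', 'num', 'x' }; A → ')' y / A → F '/' on { ')' }

A FIRST/FIRST conflict occurs when two productions N → α and N → β for the same non-terminal have FIRST(α) ∩ FIRST(β) ≠ ∅ (with ε ∈ FIRST of a nullable right-hand side, so two nullable alternatives also conflict).

FIRST sets of the non-terminals at (or reachable through a nullable prefix from) the front of some alternative:
  FIRST(Y) = { ')', 'num', 'x' }
  FIRST(A) = { ')', 'num', 'x' }
  FIRST(L) = { ')', 'num', 'x' }
  FIRST(F) = { ')', 'num', 'x' }

Productions for F:
  F → Y F x: FIRST = { ')', 'num', 'x' }
  F → Y x: FIRST = { ')', 'num', 'x' }
Productions for L:
  L → num ): FIRST = { 'num' }
  L → ) /: FIRST = { ')' }
  L → x Y x: FIRST = { 'x' }
Productions for Y:
  Y → A A y: FIRST = { ')', 'num', 'x' }
  Y → L y: FIRST = { ')', 'num', 'x' }
Productions for A:
  A → ) y: FIRST = { ')' }
  A → F /: FIRST = { ')', 'num', 'x' }

Conflict for F: F → Y F x and F → Y x
  Overlap: { ')', 'num', 'x' }
Conflict for Y: Y → A A y and Y → L y
  Overlap: { ')', 'num', 'x' }
Conflict for A: A → ) y and A → F /
  Overlap: { ')' }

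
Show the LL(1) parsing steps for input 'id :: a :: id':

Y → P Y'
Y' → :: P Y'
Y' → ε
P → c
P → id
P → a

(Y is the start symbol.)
LL(1) parsing maintains a stack (initially the start symbol over $) and the input. At each step: if the stack top is a terminal, match it against the current input token; if it is a non-terminal N, replace it with the RHS of M[N, lookahead] (the unique production whose predict set contains the lookahead).

Stack is shown with the top on the left.

Stack      Input            Action
----------------------------------
Y $        id :: a :: id $  output Y → P Y'
P Y' $     id :: a :: id $  output P → id
id Y' $    id :: a :: id $  match 'id'
Y' $       :: a :: id $     output Y' → :: P Y'
:: P Y' $  :: a :: id $     match '::'
P Y' $     a :: id $        output P → a
a Y' $     a :: id $        match 'a'
Y' $       :: id $          output Y' → :: P Y'
:: P Y' $  :: id $          match '::'
P Y' $     id $             output P → id
id Y' $    id $             match 'id'
Y' $       $                output Y' → ε
$          $                accept

The string is accepted.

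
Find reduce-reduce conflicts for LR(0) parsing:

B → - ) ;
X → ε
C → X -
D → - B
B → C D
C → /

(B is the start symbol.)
A reduce-reduce conflict occurs when an LR(0) state has two complete items [A → α .] and [B → β .] — both call for a reduction, and with no lookahead the parser cannot choose between them.

Augment with B' → B and build the canonical LR(0) collection (I0 = CLOSURE({[B' → . B]}), then GOTO on every symbol after a dot until no new states appear). It has 12 states:
  I0: { [B → . - ) ;], [B → . C D], [B' → . B], [C → . /], [C → . X -], [X → .] }  — shift, reduce
  I1: { [B → - . ) ;] }  — shift
  I2: { [C → / .] }  — reduce
  I3: { [B' → B .] }  — accept
  I4: { [B → C . D], [D → . - B] }  — shift
  I5: { [C → X . -] }  — shift
  I6: { [C → X - .] }  — reduce
  I7: { [B → . - ) ;], [B → . C D], [C → . /], [C → . X -], [D → - . B], [X → .] }  — shift, reduce
  I8: { [B → C D .] }  — reduce
  I9: { [D → - B .] }  — reduce
  I10: { [B → - ) . ;] }  — shift
  I11: { [B → - ) ; .] }  — reduce

No state contains more than one complete item.

Answer: No reduce-reduce conflicts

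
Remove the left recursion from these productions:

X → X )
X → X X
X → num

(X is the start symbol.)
X → num X'
X' → ) X'
X' → X X'
X' → ε

X is directly left-recursive. The standard transformation for
  A → A α₁ | ... | A α_m | β₁ | ... | β_n
is
  A  → β₁ A' | ... | β_n A'
  A' → α₁ A' | ... | α_m A' | ε

X → num becomes X → num X'
X → X ) becomes X' → ) X'
X → X X becomes X' → X X'
Add X' → ε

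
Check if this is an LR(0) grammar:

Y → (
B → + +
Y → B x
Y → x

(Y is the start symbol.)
Augment with Y' → Y and build the canonical LR(0) collection (I0 = CLOSURE({[Y' → . Y]}), then GOTO on every symbol after a dot until no new states appear). It has 8 states:
  I0: { [B → . + +], [Y → . (], [Y → . B x], [Y → . x], [Y' → . Y] }  — shift
  I1: { [Y → ( .] }  — reduce
  I2: { [B → + . +] }  — shift
  I3: { [Y → B . x] }  — shift
  I4: { [Y' → Y .] }  — accept
  I5: { [Y → x .] }  — reduce
  I6: { [Y → B x .] }  — reduce
  I7: { [B → + + .] }  — reduce

Every state is either a pure shift/goto state or contains exactly one complete item and nothing to shift — no conflicts. The grammar is LR(0).

Answer: Yes, the grammar is LR(0)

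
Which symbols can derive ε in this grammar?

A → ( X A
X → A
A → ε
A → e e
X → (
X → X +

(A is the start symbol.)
{ 'A', 'X' }

A non-terminal is nullable if it can derive ε (the empty string): either it has an ε-production, or it has a production whose right-hand side consists entirely of nullable non-terminals.

ε-productions: A → ε
So A is immediately nullable.
X → A: every symbol on the right is nullable, so X is nullable too.
Every non-terminal is now nullable.
Nullable = { 'A', 'X' }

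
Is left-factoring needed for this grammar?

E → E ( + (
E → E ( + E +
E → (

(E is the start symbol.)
Left-factoring is needed when two productions for the same non-terminal
share a common prefix on the right-hand side.

Productions for E:
  E → E ( + (
  E → E ( + E +
  E → (

Found common prefix 'E ( +' in productions for E

Answer: Yes, E has productions with common prefix 'E ( +'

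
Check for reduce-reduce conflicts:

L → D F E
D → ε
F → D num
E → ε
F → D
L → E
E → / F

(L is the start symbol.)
Yes — I0: [D → .] vs [E → .]

Augment with L' → L and build the canonical LR(0) collection (I0 = CLOSURE({[L' → . L]}), then GOTO on every symbol after a dot until no new states appear). It has 10 states:
  I0: { [D → .], [E → . / F], [E → .], [L → . D F E], [L → . E], [L' → . L] }  — shift, 2 reduces
  I1: { [D → .], [E → / . F], [F → . D num], [F → . D] }  — reduce
  I2: { [D → .], [F → . D num], [F → . D], [L → D . F E] }  — reduce
  I3: { [L → E .] }  — reduce
  I4: { [L' → L .] }  — accept
  I5: { [F → D . num], [F → D .] }  — shift, reduce
  I6: { [E → . / F], [E → .], [L → D F . E] }  — shift, reduce
  I7: { [L → D F E .] }  — reduce
  I8: { [F → D num .] }  — reduce
  I9: { [E → / F .] }  — reduce

I0 contains complete items [D → .], [E → .] — reduce-reduce conflict.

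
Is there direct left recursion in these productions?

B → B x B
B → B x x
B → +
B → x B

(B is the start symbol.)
Yes, B is left-recursive

Direct left recursion occurs when N → N α for some non-terminal N (the right-hand side begins with the left-hand side itself).

B → B x B: LEFT RECURSIVE (starts with B)
B → B x x: LEFT RECURSIVE (starts with B)
B → +: starts with '+'
B → x B: starts with x

The grammar has direct left recursion on: B.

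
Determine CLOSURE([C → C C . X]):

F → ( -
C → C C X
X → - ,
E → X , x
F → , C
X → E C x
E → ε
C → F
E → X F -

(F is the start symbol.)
{ [C → C C . X], [E → . X , x], [E → . X F -], [E → .], [X → . - ,], [X → . E C x] }

Start with: [C → C C . X]
  [C → C C . X] has the dot before X: add [X → . - ,], [X → . E C x]
  [X → . E C x] has the dot before E: add [E → . X , x], [E → .], [E → . X F -]
No further items can be added.

CLOSURE = { [C → C C . X], [E → . X , x], [E → . X F -], [E → .], [X → . - ,], [X → . E C x] }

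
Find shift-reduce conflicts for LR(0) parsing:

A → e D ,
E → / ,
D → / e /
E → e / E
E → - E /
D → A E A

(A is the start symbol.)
Augment with A' → A and build the canonical LR(0) collection (I0 = CLOSURE({[A' → . A]}), then GOTO on every symbol after a dot until no new states appear). It has 19 states:
  I0: { [A → . e D ,], [A' → . A] }  — shift
  I1: { [A' → A .] }  — accept
  I2: { [A → . e D ,], [A → e . D ,], [D → . / e /], [D → . A E A] }  — shift
  I3: { [D → / . e /] }  — shift
  I4: { [D → A . E A], [E → . - E /], [E → . / ,], [E → . e / E] }  — shift
  I5: { [A → e D . ,] }  — shift
  I6: { [A → e D , .] }  — reduce
  I7: { [E → - . E /], [E → . - E /], [E → . / ,], [E → . e / E] }  — shift
  I8: { [E → / . ,] }  — shift
  I9: { [A → . e D ,], [D → A E . A] }  — shift
  I10: { [E → e . / E] }  — shift
  I11: { [E → . - E /], [E → . / ,], [E → . e / E], [E → e / . E] }  — shift
  I12: { [E → e / E .] }  — reduce
  I13: { [D → A E A .] }  — reduce
  I14: { [E → / , .] }  — reduce
  I15: { [E → - E . /] }  — shift
  I16: { [E → - E / .] }  — reduce
  I17: { [D → / e . /] }  — shift
  I18: { [D → / e / .] }  — reduce

No state contains both a complete item and a shift item.

Answer: No shift-reduce conflicts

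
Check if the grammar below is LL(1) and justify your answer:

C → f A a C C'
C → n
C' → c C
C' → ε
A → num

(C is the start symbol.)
No. Predict set conflict for C': { 'c' }

Relevant sets:
  FOLLOW(C') = { $, 'c' }

For C:
  PREDICT(C → f A a C C') = { 'f' }
  PREDICT(C → n) = { 'n' }
For C':
  PREDICT(C' → c C) = { 'c' }
  PREDICT(C' → ε) = { $, 'c' }
A has a single production, so nothing to check there.

Conflict found: Predict set conflict for C': { 'c' }
The grammar is NOT LL(1).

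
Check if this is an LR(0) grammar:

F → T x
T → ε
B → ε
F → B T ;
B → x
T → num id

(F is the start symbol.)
No. Shift-reduce conflict between [B → .] and [B → . x]

Augment with F' → F and build the canonical LR(0) collection (I0 = CLOSURE({[F' → . F]}), then GOTO on every symbol after a dot until no new states appear). It has 10 states:
  I0: { [B → . x], [B → .], [F → . B T ;], [F → . T x], [F' → . F], [T → . num id], [T → .] }  — shift, 2 reduces
  I1: { [F → B . T ;], [T → . num id], [T → .] }  — shift, reduce
  I2: { [F' → F .] }  — accept
  I3: { [F → T . x] }  — shift
  I4: { [T → num . id] }  — shift
  I5: { [B → x .] }  — reduce
  I6: { [T → num id .] }  — reduce
  I7: { [F → T x .] }  — reduce
  I8: { [F → B T . ;] }  — shift
  I9: { [F → B T ; .] }  — reduce

Conflict in state I0:
  Shift-reduce conflict between [B → .] and [B → . x]
So the grammar is NOT LR(0).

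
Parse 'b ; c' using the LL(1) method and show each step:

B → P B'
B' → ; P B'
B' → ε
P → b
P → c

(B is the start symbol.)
Stack is shown with the top on the left.

Stack     Input    Action
-------------------------
B $       b ; c $  output B → P B'
P B' $    b ; c $  output P → b
b B' $    b ; c $  match 'b'
B' $      ; c $    output B' → ; P B'
; P B' $  ; c $    match ';'
P B' $    c $      output P → c
c B' $    c $      match 'c'
B' $      $        output B' → ε
$         $        accept

The string is accepted.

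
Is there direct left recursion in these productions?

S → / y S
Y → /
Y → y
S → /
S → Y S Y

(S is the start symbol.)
S → / y S: starts with '/'
Y → /: starts with '/'
Y → y: starts with y
S → /: starts with '/'
S → Y S Y: starts with Y

No direct left recursion found.

Answer: No direct left recursion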